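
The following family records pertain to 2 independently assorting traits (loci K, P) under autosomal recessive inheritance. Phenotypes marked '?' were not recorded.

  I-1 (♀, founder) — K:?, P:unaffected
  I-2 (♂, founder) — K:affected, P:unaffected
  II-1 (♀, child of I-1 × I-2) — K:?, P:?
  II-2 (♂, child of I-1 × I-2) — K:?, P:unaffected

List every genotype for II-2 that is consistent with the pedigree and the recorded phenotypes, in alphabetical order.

K/I-1 ? ·: KK|Kk|kk
K/I-2 aff ·: kk
K/II-1 ? I-1×I-2: Kk|kk
K/II-2 ? I-1×I-2: Kk|kk
⇒ K over [I-1,I-2,II-1,II-2]: 6 consistent
P/I-1 un ·: PP|Pp
P/I-2 un ·: PP|Pp
P/II-1 ? I-1×I-2: PP|Pp|pp
P/II-2 un I-1×I-2: PP|Pp
⇒ P over [I-1,I-2,II-1,II-2]: 15 consistent

II-2 ∈ {Kk PP, Kk Pp, kk PP, kk Pp}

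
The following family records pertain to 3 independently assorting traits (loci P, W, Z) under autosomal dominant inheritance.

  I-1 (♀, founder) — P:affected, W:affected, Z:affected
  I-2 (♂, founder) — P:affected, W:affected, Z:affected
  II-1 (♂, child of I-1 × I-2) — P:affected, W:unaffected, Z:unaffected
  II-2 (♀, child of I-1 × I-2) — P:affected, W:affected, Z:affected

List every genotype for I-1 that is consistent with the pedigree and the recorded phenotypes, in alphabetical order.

P/I-1 aff ·: Pp|PP
P/I-2 aff ·: Pp|PP
P/II-1 aff I-1×I-2: Pp|PP
P/II-2 aff I-1×I-2: Pp|PP
⇒ P over [I-1,I-2,II-1,II-2]: 13 consistent
W/I-1 aff ·: Ww
W/I-2 aff ·: Ww
W/II-1 un I-1×I-2: ww
W/II-2 aff I-1×I-2: Ww|WW
⇒ W over [I-1,I-2,II-1,II-2]: 2 consistent
Z/I-1 aff ·: Zz
Z/I-2 aff ·: Zz
Z/II-1 un I-1×I-2: zz
Z/II-2 aff I-1×I-2: Zz|ZZ
⇒ Z over [I-1,I-2,II-1,II-2]: 2 consistent

I-1 ∈ {PP Ww Zz, Pp Ww Zz}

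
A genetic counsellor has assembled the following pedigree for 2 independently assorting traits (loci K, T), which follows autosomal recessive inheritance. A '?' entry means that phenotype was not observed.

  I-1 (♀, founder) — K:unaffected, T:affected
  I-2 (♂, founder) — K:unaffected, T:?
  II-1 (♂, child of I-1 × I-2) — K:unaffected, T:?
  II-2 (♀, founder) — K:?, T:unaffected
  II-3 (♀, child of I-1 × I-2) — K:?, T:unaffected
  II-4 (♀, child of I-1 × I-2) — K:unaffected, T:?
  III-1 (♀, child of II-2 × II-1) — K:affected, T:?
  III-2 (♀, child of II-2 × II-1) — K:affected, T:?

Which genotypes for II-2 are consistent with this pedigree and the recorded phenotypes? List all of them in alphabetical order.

II-2 ∈ {Kk TT, Kk Tt, kk TT, kk Tt}

K/I-1 un ·: KK|Kk
K/I-2 un ·: KK|Kk
K/II-1 un I-1×I-2: Kk
K/II-2 ? ·: Kk|kk
K/II-3 ? I-1×I-2: KK|Kk|kk
K/II-4 un I-1×I-2: KK|Kk
K/III-1 aff II-2×II-1: kk
K/III-2 aff II-2×II-1: kk
⇒ K over [I-1,I-2,II-1,II-2,II-3,II-4,III-1,III-2]: 28 consistent
T/I-1 aff ·: tt
T/I-2 ? ·: TT|Tt
T/II-1 ? I-1×I-2: Tt|tt
T/II-2 un ·: TT|Tt
T/II-3 un I-1×I-2: Tt
T/II-4 ? I-1×I-2: Tt|tt
T/III-1 ? II-2×II-1: TT|Tt|tt
T/III-2 ? II-2×II-1: TT|Tt|tt
⇒ T over [I-1,I-2,II-1,II-2,II-3,II-4,III-1,III-2]: 49 consistent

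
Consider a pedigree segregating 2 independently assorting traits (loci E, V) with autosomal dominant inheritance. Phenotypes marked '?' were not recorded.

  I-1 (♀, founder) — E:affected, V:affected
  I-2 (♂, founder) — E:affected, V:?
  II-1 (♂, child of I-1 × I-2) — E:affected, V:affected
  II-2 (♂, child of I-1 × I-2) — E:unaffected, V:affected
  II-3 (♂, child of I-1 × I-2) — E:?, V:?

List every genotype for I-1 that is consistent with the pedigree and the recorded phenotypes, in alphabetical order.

E/I-1 aff ·: Ee
E/I-2 aff ·: Ee
E/II-1 aff I-1×I-2: Ee|EE
E/II-2 un I-1×I-2: ee
E/II-3 ? I-1×I-2: ee|Ee|EE
⇒ E over [I-1,I-2,II-1,II-2,II-3]: 6 consistent
V/I-1 aff ·: Vv|VV
V/I-2 ? ·: vv|Vv|VV
V/II-1 aff I-1×I-2: Vv|VV
V/II-2 aff I-1×I-2: Vv|VV
V/II-3 ? I-1×I-2: vv|Vv|VV
⇒ V over [I-1,I-2,II-1,II-2,II-3]: 32 consistent

I-1 ∈ {Ee VV, Ee Vv}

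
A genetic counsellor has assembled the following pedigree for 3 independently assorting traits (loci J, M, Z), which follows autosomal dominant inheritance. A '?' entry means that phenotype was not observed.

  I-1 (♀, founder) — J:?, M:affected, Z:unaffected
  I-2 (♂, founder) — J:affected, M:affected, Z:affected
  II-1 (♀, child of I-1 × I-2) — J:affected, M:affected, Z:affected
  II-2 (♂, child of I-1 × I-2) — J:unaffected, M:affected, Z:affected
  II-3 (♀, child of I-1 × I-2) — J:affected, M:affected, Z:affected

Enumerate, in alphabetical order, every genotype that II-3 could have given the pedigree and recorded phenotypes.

J/I-1 ? ·: jj|Jj
J/I-2 aff ·: Jj
J/II-1 aff I-1×I-2: Jj|JJ
J/II-2 un I-1×I-2: jj
J/II-3 aff I-1×I-2: Jj|JJ
⇒ J over [I-1,I-2,II-1,II-2,II-3]: 5 consistent
M/I-1 aff ·: Mm|MM
M/I-2 aff ·: Mm|MM
M/II-1 aff I-1×I-2: Mm|MM
M/II-2 aff I-1×I-2: Mm|MM
M/II-3 aff I-1×I-2: Mm|MM
⇒ M over [I-1,I-2,II-1,II-2,II-3]: 25 consistent
Z/I-1 un ·: zz
Z/I-2 aff ·: Zz|ZZ
Z/II-1 aff I-1×I-2: Zz
Z/II-2 aff I-1×I-2: Zz
Z/II-3 aff I-1×I-2: Zz
⇒ Z over [I-1,I-2,II-1,II-2,II-3]: 2 consistent

II-3 ∈ {JJ MM Zz, JJ Mm Zz, Jj MM Zz, Jj Mm Zz}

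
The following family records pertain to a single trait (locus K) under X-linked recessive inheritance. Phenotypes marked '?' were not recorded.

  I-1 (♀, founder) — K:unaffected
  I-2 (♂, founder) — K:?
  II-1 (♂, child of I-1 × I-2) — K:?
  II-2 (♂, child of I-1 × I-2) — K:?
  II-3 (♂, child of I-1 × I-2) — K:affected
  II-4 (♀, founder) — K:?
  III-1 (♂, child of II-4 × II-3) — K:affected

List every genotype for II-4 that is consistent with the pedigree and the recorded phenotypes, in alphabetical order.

K/I-1 un ·: X^KX^k
K/I-2 ? ·: X^KY|X^kY
K/II-1 ? I-1×I-2: X^KY|X^kY
K/II-2 ? I-1×I-2: X^KY|X^kY
K/II-3 aff I-1×I-2: X^kY
K/II-4 ? ·: X^KX^k|X^kX^k
K/III-1 aff II-4×II-3: X^kY
⇒ K over [I-1,I-2,II-1,II-2,II-3,II-4,III-1]: 16 consistent

II-4 ∈ {X^KX^k, X^kX^k}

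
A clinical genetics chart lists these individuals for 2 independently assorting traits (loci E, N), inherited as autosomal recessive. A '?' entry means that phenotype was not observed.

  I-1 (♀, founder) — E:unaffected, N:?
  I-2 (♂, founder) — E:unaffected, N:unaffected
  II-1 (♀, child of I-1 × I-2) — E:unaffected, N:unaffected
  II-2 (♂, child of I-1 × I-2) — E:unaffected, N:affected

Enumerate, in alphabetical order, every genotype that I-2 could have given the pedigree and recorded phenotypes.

E/I-1 un ·: EE|Ee
E/I-2 un ·: EE|Ee
E/II-1 un I-1×I-2: EE|Ee
E/II-2 un I-1×I-2: EE|Ee
⇒ E over [I-1,I-2,II-1,II-2]: 13 consistent
N/I-1 ? ·: Nn|nn
N/I-2 un ·: Nn
N/II-1 un I-1×I-2: NN|Nn
N/II-2 aff I-1×I-2: nn
⇒ N over [I-1,I-2,II-1,II-2]: 3 consistent

I-2 ∈ {EE Nn, Ee Nn}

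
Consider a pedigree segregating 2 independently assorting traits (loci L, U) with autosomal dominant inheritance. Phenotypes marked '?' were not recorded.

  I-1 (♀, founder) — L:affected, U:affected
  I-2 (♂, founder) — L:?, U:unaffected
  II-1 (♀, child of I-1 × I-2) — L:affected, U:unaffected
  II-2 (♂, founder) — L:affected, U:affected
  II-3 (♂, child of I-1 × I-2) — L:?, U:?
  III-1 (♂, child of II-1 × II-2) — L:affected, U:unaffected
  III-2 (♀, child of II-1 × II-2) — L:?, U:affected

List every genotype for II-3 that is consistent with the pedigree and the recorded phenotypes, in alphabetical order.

L/I-1 aff ·: Ll|LL
L/I-2 ? ·: ll|Ll|LL
L/II-1 aff I-1×I-2: Ll|LL
L/II-2 aff ·: Ll|LL
L/II-3 ? I-1×I-2: ll|Ll|LL
L/III-1 aff II-1×II-2: Ll|LL
L/III-2 ? II-1×II-2: ll|Ll|LL
⇒ L over [I-1,I-2,II-1,II-2,II-3,III-1,III-2]: 140 consistent
U/I-1 aff ·: Uu
U/I-2 un ·: uu
U/II-1 un I-1×I-2: uu
U/II-2 aff ·: Uu
U/II-3 ? I-1×I-2: uu|Uu
U/III-1 un II-1×II-2: uu
U/III-2 aff II-1×II-2: Uu
⇒ U over [I-1,I-2,II-1,II-2,II-3,III-1,III-2]: 2 consistent

II-3 ∈ {LL Uu, LL uu, Ll Uu, Ll uu, ll Uu, ll uu}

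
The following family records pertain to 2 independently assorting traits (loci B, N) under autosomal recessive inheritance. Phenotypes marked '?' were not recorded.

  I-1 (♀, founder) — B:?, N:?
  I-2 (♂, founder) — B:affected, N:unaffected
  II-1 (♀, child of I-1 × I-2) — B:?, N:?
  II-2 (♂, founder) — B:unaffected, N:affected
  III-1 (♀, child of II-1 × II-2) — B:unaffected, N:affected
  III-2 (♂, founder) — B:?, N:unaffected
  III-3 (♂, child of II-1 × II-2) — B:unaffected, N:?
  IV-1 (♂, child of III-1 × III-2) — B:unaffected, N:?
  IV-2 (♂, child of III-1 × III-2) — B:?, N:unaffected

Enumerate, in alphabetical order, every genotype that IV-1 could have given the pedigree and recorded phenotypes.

IV-1 ∈ {BB Nn, BB nn, Bb Nn, Bb nn}

B/I-1 ? ·: BB|Bb|bb
B/I-2 aff ·: bb
B/II-1 ? I-1×I-2: Bb|bb
B/II-2 un ·: BB|Bb
B/III-1 un II-1×II-2: BB|Bb
B/III-2 ? ·: BB|Bb|bb
B/III-3 un II-1×II-2: BB|Bb
B/IV-1 un III-1×III-2: BB|Bb
B/IV-2 ? III-1×III-2: BB|Bb|bb
⇒ B over [I-1,I-2,II-1,II-2,III-1,III-2,III-3,IV-1,IV-2]: 192 consistent
N/I-1 ? ·: NN|Nn|nn
N/I-2 un ·: NN|Nn
N/II-1 ? I-1×I-2: Nn|nn
N/II-2 aff ·: nn
N/III-1 aff II-1×II-2: nn
N/III-2 un ·: NN|Nn
N/III-3 ? II-1×II-2: Nn|nn
N/IV-1 ? III-1×III-2: Nn|nn
N/IV-2 un III-1×III-2: Nn
⇒ N over [I-1,I-2,II-1,II-2,III-1,III-2,III-3,IV-1,IV-2]: 36 consistent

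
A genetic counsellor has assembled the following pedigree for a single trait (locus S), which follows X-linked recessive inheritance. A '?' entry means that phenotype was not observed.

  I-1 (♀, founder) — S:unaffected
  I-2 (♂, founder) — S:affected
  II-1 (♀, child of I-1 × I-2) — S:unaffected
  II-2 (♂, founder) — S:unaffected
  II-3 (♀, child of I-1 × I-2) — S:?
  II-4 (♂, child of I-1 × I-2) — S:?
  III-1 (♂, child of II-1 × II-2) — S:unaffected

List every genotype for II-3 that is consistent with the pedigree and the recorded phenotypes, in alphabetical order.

S/I-1 un ·: X^SX^S|X^SX^s
S/I-2 aff ·: X^sY
S/II-1 un I-1×I-2: X^SX^s
S/II-2 un ·: X^SY
S/II-3 ? I-1×I-2: X^SX^s|X^sX^s
S/II-4 ? I-1×I-2: X^SY|X^sY
S/III-1 un II-1×II-2: X^SY
⇒ S over [I-1,I-2,II-1,II-2,II-3,II-4,III-1]: 5 consistent

II-3 ∈ {X^SX^s, X^sX^s}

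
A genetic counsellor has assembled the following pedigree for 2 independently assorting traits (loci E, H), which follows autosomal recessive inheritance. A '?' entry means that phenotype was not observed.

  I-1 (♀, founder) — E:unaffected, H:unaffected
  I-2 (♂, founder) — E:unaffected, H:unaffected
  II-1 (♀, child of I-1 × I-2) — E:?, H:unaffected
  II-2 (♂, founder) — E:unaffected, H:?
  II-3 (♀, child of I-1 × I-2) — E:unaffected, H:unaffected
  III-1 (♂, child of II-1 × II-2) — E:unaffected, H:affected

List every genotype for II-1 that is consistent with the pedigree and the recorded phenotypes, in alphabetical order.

E/I-1 un ·: EE|Ee
E/I-2 un ·: EE|Ee
E/II-1 ? I-1×I-2: EE|Ee|ee
E/II-2 un ·: EE|Ee
E/II-3 un I-1×I-2: EE|Ee
E/III-1 un II-1×II-2: EE|Ee
⇒ E over [I-1,I-2,II-1,II-2,II-3,III-1]: 49 consistent
H/I-1 un ·: HH|Hh
H/I-2 un ·: HH|Hh
H/II-1 un I-1×I-2: Hh
H/II-2 ? ·: Hh|hh
H/II-3 un I-1×I-2: HH|Hh
H/III-1 aff II-1×II-2: hh
⇒ H over [I-1,I-2,II-1,II-2,II-3,III-1]: 12 consistent

II-1 ∈ {EE Hh, Ee Hh, ee Hh}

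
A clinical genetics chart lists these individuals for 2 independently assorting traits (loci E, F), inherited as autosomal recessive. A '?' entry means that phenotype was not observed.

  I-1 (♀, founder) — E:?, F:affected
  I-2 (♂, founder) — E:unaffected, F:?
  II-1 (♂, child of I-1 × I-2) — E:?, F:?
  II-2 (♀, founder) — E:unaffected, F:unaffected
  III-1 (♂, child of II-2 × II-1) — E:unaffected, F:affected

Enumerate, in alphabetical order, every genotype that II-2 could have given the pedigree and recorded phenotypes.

E/I-1 ? ·: EE|Ee|ee
E/I-2 un ·: EE|Ee
E/II-1 ? I-1×I-2: EE|Ee|ee
E/II-2 un ·: EE|Ee
E/III-1 un II-2×II-1: EE|Ee
⇒ E over [I-1,I-2,II-1,II-2,III-1]: 36 consistent
F/I-1 aff ·: ff
F/I-2 ? ·: FF|Ff|ff
F/II-1 ? I-1×I-2: Ff|ff
F/II-2 un ·: Ff
F/III-1 aff II-2×II-1: ff
⇒ F over [I-1,I-2,II-1,II-2,III-1]: 4 consistent

II-2 ∈ {EE Ff, Ee Ff}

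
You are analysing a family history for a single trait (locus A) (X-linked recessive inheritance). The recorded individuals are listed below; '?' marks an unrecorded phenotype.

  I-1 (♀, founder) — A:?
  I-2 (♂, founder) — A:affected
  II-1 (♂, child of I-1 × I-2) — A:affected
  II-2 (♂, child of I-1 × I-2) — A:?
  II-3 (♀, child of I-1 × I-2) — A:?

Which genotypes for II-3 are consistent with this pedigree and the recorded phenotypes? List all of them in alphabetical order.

A/I-1 ? ·: X^AX^a|X^aX^a
A/I-2 aff ·: X^aY
A/II-1 aff I-1×I-2: X^aY
A/II-2 ? I-1×I-2: X^AY|X^aY
A/II-3 ? I-1×I-2: X^AX^a|X^aX^a
⇒ A over [I-1,I-2,II-1,II-2,II-3]: 5 consistent

II-3 ∈ {X^AX^a, X^aX^a}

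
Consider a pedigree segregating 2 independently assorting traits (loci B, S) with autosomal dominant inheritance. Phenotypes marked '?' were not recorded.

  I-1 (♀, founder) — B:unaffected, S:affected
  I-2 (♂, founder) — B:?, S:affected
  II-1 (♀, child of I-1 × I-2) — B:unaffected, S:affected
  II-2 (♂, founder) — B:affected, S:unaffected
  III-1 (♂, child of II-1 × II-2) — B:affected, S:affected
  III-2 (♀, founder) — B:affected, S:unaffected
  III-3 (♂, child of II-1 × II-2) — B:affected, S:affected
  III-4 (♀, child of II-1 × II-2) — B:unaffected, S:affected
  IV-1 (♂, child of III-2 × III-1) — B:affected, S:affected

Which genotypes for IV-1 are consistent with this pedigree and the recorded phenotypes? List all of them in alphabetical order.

IV-1 ∈ {BB Ss, Bb Ss}

B/I-1 un ·: bb
B/I-2 ? ·: bb|Bb
B/II-1 un I-1×I-2: bb
B/II-2 aff ·: Bb
B/III-1 aff II-1×II-2: Bb
B/III-2 aff ·: Bb|BB
B/III-3 aff II-1×II-2: Bb
B/III-4 un II-1×II-2: bb
B/IV-1 aff III-2×III-1: Bb|BB
⇒ B over [I-1,I-2,II-1,II-2,III-1,III-2,III-3,III-4,IV-1]: 8 consistent
S/I-1 aff ·: Ss|SS
S/I-2 aff ·: Ss|SS
S/II-1 aff I-1×I-2: Ss|SS
S/II-2 un ·: ss
S/III-1 aff II-1×II-2: Ss
S/III-2 un ·: ss
S/III-3 aff II-1×II-2: Ss
S/III-4 aff II-1×II-2: Ss
S/IV-1 aff III-2×III-1: Ss
⇒ S over [I-1,I-2,II-1,II-2,III-1,III-2,III-3,III-4,IV-1]: 7 consistent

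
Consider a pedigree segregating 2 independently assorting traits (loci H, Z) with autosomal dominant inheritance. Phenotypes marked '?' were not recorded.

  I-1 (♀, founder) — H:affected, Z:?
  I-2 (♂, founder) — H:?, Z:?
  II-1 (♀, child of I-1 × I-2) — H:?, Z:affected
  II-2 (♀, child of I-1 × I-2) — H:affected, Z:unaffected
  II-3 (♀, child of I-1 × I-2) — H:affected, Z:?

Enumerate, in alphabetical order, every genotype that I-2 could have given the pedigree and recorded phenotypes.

I-2 ∈ {HH Zz, HH zz, Hh Zz, Hh zz, hh Zz, hh zz}

H/I-1 aff ·: Hh|HH
H/I-2 ? ·: hh|Hh|HH
H/II-1 ? I-1×I-2: hh|Hh|HH
H/II-2 aff I-1×I-2: Hh|HH
H/II-3 aff I-1×I-2: Hh|HH
⇒ H over [I-1,I-2,II-1,II-2,II-3]: 32 consistent
Z/I-1 ? ·: zz|Zz
Z/I-2 ? ·: zz|Zz
Z/II-1 aff I-1×I-2: Zz|ZZ
Z/II-2 un I-1×I-2: zz
Z/II-3 ? I-1×I-2: zz|Zz|ZZ
⇒ Z over [I-1,I-2,II-1,II-2,II-3]: 10 consistent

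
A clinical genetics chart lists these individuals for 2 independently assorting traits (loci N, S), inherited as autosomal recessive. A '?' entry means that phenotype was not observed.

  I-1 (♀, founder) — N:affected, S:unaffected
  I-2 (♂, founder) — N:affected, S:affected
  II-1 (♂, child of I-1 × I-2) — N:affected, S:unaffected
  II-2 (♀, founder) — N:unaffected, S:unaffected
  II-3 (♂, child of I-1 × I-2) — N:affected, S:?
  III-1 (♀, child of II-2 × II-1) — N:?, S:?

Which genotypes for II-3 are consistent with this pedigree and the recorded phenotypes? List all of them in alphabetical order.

N/I-1 aff ·: nn
N/I-2 aff ·: nn
N/II-1 aff I-1×I-2: nn
N/II-2 un ·: NN|Nn
N/II-3 aff I-1×I-2: nn
N/III-1 ? II-2×II-1: Nn|nn
⇒ N over [I-1,I-2,II-1,II-2,II-3,III-1]: 3 consistent
S/I-1 un ·: SS|Ss
S/I-2 aff ·: ss
S/II-1 un I-1×I-2: Ss
S/II-2 un ·: SS|Ss
S/II-3 ? I-1×I-2: Ss|ss
S/III-1 ? II-2×II-1: SS|Ss|ss
⇒ S over [I-1,I-2,II-1,II-2,II-3,III-1]: 15 consistent

II-3 ∈ {nn Ss, nn ss}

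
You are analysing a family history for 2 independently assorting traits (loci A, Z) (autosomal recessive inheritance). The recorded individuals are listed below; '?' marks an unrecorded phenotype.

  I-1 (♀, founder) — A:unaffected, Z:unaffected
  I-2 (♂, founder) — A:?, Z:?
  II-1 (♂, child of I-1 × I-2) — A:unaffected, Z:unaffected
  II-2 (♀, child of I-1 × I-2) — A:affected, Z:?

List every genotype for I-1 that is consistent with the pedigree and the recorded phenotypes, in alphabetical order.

I-1 ∈ {Aa ZZ, Aa Zz}

A/I-1 un ·: Aa
A/I-2 ? ·: Aa|aa
A/II-1 un I-1×I-2: AA|Aa
A/II-2 aff I-1×I-2: aa
⇒ A over [I-1,I-2,II-1,II-2]: 3 consistent
Z/I-1 un ·: ZZ|Zz
Z/I-2 ? ·: ZZ|Zz|zz
Z/II-1 un I-1×I-2: ZZ|Zz
Z/II-2 ? I-1×I-2: ZZ|Zz|zz
⇒ Z over [I-1,I-2,II-1,II-2]: 18 consistent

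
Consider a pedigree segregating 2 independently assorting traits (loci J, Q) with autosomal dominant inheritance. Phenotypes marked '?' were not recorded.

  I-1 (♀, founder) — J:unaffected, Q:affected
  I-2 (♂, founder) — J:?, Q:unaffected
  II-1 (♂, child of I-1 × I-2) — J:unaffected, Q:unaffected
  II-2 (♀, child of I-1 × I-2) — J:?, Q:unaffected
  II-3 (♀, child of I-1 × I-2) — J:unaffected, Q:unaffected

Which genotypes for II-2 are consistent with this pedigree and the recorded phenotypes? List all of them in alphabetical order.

J/I-1 un ·: jj
J/I-2 ? ·: jj|Jj
J/II-1 un I-1×I-2: jj
J/II-2 ? I-1×I-2: jj|Jj
J/II-3 un I-1×I-2: jj
⇒ J over [I-1,I-2,II-1,II-2,II-3]: 3 consistent
Q/I-1 aff ·: Qq
Q/I-2 un ·: qq
Q/II-1 un I-1×I-2: qq
Q/II-2 un I-1×I-2: qq
Q/II-3 un I-1×I-2: qq
⇒ Q over [I-1,I-2,II-1,II-2,II-3]: 1 consistent

II-2 ∈ {Jj qq, jj qq}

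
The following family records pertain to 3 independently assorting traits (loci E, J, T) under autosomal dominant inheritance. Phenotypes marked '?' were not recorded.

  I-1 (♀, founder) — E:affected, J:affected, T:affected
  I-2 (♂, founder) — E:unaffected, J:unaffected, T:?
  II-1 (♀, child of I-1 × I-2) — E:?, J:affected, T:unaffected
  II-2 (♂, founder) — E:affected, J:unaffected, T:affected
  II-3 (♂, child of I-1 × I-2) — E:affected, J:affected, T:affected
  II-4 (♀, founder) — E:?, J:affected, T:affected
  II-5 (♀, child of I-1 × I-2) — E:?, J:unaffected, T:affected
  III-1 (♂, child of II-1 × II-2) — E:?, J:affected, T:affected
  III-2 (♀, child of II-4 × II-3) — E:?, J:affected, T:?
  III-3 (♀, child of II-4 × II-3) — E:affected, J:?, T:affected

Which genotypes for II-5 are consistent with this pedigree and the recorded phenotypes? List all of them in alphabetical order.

E/I-1 aff ·: Ee|EE
E/I-2 un ·: ee
E/II-1 ? I-1×I-2: ee|Ee
E/II-2 aff ·: Ee|EE
E/II-3 aff I-1×I-2: Ee
E/II-4 ? ·: ee|Ee|EE
E/II-5 ? I-1×I-2: ee|Ee
E/III-1 ? II-1×II-2: ee|Ee|EE
E/III-2 ? II-4×II-3: ee|Ee|EE
E/III-3 aff II-4×II-3: Ee|EE
⇒ E over [I-1,I-2,II-1,II-2,II-3,II-4,II-5,III-1,III-2,III-3]: 252 consistent
J/I-1 aff ·: Jj
J/I-2 un ·: jj
J/II-1 aff I-1×I-2: Jj
J/II-2 un ·: jj
J/II-3 aff I-1×I-2: Jj
J/II-4 aff ·: Jj|JJ
J/II-5 un I-1×I-2: jj
J/III-1 aff II-1×II-2: Jj
J/III-2 aff II-4×II-3: Jj|JJ
J/III-3 ? II-4×II-3: jj|Jj|JJ
⇒ J over [I-1,I-2,II-1,II-2,II-3,II-4,II-5,III-1,III-2,III-3]: 10 consistent
T/I-1 aff ·: Tt
T/I-2 ? ·: tt|Tt
T/II-1 un I-1×I-2: tt
T/II-2 aff ·: Tt|TT
T/II-3 aff I-1×I-2: Tt|TT
T/II-4 aff ·: Tt|TT
T/II-5 aff I-1×I-2: Tt|TT
T/III-1 aff II-1×II-2: Tt
T/III-2 ? II-4×II-3: tt|Tt|TT
T/III-3 aff II-4×II-3: Tt|TT
⇒ T over [I-1,I-2,II-1,II-2,II-3,II-4,II-5,III-1,III-2,III-3]: 80 consistent

II-5 ∈ {Ee jj TT, Ee jj Tt, ee jj TT, ee jj Tt}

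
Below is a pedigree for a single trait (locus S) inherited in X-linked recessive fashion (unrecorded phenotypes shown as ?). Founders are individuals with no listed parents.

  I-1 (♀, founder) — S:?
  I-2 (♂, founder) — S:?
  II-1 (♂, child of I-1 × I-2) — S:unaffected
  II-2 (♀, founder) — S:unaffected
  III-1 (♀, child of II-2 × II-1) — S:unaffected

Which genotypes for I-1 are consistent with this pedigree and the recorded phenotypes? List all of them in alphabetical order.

S/I-1 ? ·: X^SX^S|X^SX^s
S/I-2 ? ·: X^SY|X^sY
S/II-1 un I-1×I-2: X^SY
S/II-2 un ·: X^SX^S|X^SX^s
S/III-1 un II-2×II-1: X^SX^S|X^SX^s
⇒ S over [I-1,I-2,II-1,II-2,III-1]: 12 consistent

I-1 ∈ {X^SX^S, X^SX^s}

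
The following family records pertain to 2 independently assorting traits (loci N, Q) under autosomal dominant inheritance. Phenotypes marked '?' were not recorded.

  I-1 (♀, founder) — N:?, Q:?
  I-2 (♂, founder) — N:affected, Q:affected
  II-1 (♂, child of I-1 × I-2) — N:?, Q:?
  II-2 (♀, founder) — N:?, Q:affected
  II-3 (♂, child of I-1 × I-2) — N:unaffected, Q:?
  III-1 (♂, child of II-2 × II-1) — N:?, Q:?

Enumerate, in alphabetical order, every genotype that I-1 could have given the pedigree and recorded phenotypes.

I-1 ∈ {Nn QQ, Nn Qq, Nn qq, nn QQ, nn Qq, nn qq}

N/I-1 ? ·: nn|Nn
N/I-2 aff ·: Nn
N/II-1 ? I-1×I-2: nn|Nn|NN
N/II-2 ? ·: nn|Nn|NN
N/II-3 un I-1×I-2: nn
N/III-1 ? II-2×II-1: nn|Nn|NN
⇒ N over [I-1,I-2,II-1,II-2,II-3,III-1]: 26 consistent
Q/I-1 ? ·: qq|Qq|QQ
Q/I-2 aff ·: Qq|QQ
Q/II-1 ? I-1×I-2: qq|Qq|QQ
Q/II-2 aff ·: Qq|QQ
Q/II-3 ? I-1×I-2: qq|Qq|QQ
Q/III-1 ? II-2×II-1: qq|Qq|QQ
⇒ Q over [I-1,I-2,II-1,II-2,II-3,III-1]: 89 consistent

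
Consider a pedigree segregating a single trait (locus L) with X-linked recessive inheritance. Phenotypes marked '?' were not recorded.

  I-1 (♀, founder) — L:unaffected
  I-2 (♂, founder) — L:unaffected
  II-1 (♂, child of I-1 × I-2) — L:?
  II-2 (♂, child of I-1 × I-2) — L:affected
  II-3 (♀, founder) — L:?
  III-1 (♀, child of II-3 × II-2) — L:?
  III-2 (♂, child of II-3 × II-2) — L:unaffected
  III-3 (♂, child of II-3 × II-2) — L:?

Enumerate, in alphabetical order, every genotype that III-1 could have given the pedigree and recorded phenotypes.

L/I-1 un ·: X^LX^l
L/I-2 un ·: X^LY
L/II-1 ? I-1×I-2: X^LY|X^lY
L/II-2 aff I-1×I-2: X^lY
L/II-3 ? ·: X^LX^L|X^LX^l
L/III-1 ? II-3×II-2: X^LX^l|X^lX^l
L/III-2 un II-3×II-2: X^LY
L/III-3 ? II-3×II-2: X^LY|X^lY
⇒ L over [I-1,I-2,II-1,II-2,II-3,III-1,III-2,III-3]: 10 consistent

III-1 ∈ {X^LX^l, X^lX^l}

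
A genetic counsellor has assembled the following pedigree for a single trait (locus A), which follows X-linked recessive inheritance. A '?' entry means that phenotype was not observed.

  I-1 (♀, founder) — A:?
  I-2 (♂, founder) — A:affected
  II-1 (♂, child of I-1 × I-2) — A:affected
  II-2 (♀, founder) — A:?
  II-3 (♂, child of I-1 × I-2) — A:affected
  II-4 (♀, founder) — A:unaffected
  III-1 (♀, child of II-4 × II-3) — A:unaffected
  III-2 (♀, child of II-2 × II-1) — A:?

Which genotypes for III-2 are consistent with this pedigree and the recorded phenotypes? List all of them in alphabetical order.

A/I-1 ? ·: X^AX^a|X^aX^a
A/I-2 aff ·: X^aY
A/II-1 aff I-1×I-2: X^aY
A/II-2 ? ·: X^AX^A|X^AX^a|X^aX^a
A/II-3 aff I-1×I-2: X^aY
A/II-4 un ·: X^AX^A|X^AX^a
A/III-1 un II-4×II-3: X^AX^a
A/III-2 ? II-2×II-1: X^AX^a|X^aX^a
⇒ A over [I-1,I-2,II-1,II-2,II-3,II-4,III-1,III-2]: 16 consistent

III-2 ∈ {X^AX^a, X^aX^a}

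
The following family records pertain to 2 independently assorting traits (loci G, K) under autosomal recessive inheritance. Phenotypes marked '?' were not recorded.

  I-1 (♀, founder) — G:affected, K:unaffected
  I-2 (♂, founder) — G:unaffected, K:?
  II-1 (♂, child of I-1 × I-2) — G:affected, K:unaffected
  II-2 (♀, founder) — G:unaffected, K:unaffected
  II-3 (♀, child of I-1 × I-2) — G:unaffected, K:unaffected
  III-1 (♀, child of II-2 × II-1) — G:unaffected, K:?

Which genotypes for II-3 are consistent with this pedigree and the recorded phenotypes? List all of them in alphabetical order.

II-3 ∈ {Gg KK, Gg Kk}

G/I-1 aff ·: gg
G/I-2 un ·: Gg
G/II-1 aff I-1×I-2: gg
G/II-2 un ·: GG|Gg
G/II-3 un I-1×I-2: Gg
G/III-1 un II-2×II-1: Gg
⇒ G over [I-1,I-2,II-1,II-2,II-3,III-1]: 2 consistent
K/I-1 un ·: KK|Kk
K/I-2 ? ·: KK|Kk|kk
K/II-1 un I-1×I-2: KK|Kk
K/II-2 un ·: KK|Kk
K/II-3 un I-1×I-2: KK|Kk
K/III-1 ? II-2×II-1: KK|Kk|kk
⇒ K over [I-1,I-2,II-1,II-2,II-3,III-1]: 61 consistent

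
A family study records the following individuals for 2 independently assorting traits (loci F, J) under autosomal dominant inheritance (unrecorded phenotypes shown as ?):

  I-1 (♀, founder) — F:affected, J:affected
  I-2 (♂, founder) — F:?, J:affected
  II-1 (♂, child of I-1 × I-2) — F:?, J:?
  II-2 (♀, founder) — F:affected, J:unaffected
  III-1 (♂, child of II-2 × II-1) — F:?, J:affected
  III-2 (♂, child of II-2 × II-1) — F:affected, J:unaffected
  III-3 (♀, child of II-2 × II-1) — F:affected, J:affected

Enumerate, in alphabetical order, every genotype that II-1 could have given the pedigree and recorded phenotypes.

F/I-1 aff ·: Ff|FF
F/I-2 ? ·: ff|Ff|FF
F/II-1 ? I-1×I-2: ff|Ff|FF
F/II-2 aff ·: Ff|FF
F/III-1 ? II-2×II-1: ff|Ff|FF
F/III-2 aff II-2×II-1: Ff|FF
F/III-3 aff II-2×II-1: Ff|FF
⇒ F over [I-1,I-2,II-1,II-2,III-1,III-2,III-3]: 142 consistent
J/I-1 aff ·: Jj|JJ
J/I-2 aff ·: Jj|JJ
J/II-1 ? I-1×I-2: Jj
J/II-2 un ·: jj
J/III-1 aff II-2×II-1: Jj
J/III-2 un II-2×II-1: jj
J/III-3 aff II-2×II-1: Jj
⇒ J over [I-1,I-2,II-1,II-2,III-1,III-2,III-3]: 3 consistent

II-1 ∈ {FF Jj, Ff Jj, ff Jj}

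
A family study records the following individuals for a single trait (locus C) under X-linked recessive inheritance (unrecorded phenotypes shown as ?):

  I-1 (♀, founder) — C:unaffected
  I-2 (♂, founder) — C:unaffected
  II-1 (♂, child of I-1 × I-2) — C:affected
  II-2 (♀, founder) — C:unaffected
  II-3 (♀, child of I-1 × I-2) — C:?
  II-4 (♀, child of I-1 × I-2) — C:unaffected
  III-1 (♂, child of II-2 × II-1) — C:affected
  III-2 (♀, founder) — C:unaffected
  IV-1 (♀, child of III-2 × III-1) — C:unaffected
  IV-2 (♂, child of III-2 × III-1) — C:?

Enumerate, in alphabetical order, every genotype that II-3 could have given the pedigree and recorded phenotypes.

II-3 ∈ {X^CX^C, X^CX^c}

C/I-1 un ·: X^CX^c
C/I-2 un ·: X^CY
C/II-1 aff I-1×I-2: X^cY
C/II-2 un ·: X^CX^c
C/II-3 ? I-1×I-2: X^CX^C|X^CX^c
C/II-4 un I-1×I-2: X^CX^C|X^CX^c
C/III-1 aff II-2×II-1: X^cY
C/III-2 un ·: X^CX^C|X^CX^c
C/IV-1 un III-2×III-1: X^CX^c
C/IV-2 ? III-2×III-1: X^CY|X^cY
⇒ C over [I-1,I-2,II-1,II-2,II-3,II-4,III-1,III-2,IV-1,IV-2]: 12 consistent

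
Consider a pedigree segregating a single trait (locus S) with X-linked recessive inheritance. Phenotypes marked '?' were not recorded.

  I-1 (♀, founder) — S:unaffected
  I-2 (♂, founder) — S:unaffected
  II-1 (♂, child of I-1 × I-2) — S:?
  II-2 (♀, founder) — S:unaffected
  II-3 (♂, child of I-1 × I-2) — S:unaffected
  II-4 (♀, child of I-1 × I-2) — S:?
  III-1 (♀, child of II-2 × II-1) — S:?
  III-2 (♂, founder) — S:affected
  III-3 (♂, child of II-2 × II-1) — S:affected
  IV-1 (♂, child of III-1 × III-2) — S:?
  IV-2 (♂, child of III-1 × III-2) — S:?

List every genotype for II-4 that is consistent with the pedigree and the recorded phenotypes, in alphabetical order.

II-4 ∈ {X^SX^S, X^SX^s}

S/I-1 un ·: X^SX^S|X^SX^s
S/I-2 un ·: X^SY
S/II-1 ? I-1×I-2: X^SY|X^sY
S/II-2 un ·: X^SX^s
S/II-3 un I-1×I-2: X^SY
S/II-4 ? I-1×I-2: X^SX^S|X^SX^s
S/III-1 ? II-2×II-1: X^SX^S|X^SX^s|X^sX^s
S/III-2 aff ·: X^sY
S/III-3 aff II-2×II-1: X^sY
S/IV-1 ? III-1×III-2: X^SY|X^sY
S/IV-2 ? III-1×III-2: X^SY|X^sY
⇒ S over [I-1,I-2,II-1,II-2,II-3,II-4,III-1,III-2,III-3,IV-1,IV-2]: 25 consistent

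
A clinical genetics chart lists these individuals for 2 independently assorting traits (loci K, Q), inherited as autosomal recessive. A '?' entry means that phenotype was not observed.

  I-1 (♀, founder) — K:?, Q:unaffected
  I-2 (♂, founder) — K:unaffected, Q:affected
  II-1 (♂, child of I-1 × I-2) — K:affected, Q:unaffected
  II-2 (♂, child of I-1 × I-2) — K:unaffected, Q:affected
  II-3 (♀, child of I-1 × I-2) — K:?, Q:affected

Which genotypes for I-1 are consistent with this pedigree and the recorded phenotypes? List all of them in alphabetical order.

K/I-1 ? ·: Kk|kk
K/I-2 un ·: Kk
K/II-1 aff I-1×I-2: kk
K/II-2 un I-1×I-2: KK|Kk
K/II-3 ? I-1×I-2: KK|Kk|kk
⇒ K over [I-1,I-2,II-1,II-2,II-3]: 8 consistent
Q/I-1 un ·: Qq
Q/I-2 aff ·: qq
Q/II-1 un I-1×I-2: Qq
Q/II-2 aff I-1×I-2: qq
Q/II-3 aff I-1×I-2: qq
⇒ Q over [I-1,I-2,II-1,II-2,II-3]: 1 consistent

I-1 ∈ {Kk Qq, kk Qq}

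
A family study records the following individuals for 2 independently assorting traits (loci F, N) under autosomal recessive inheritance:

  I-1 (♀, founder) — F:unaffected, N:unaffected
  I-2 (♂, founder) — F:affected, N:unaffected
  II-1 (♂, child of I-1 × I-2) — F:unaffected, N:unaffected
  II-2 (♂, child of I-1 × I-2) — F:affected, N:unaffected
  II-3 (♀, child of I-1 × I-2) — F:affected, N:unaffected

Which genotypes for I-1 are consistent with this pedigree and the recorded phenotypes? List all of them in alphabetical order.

I-1 ∈ {Ff NN, Ff Nn}

F/I-1 un ·: Ff
F/I-2 aff ·: ff
F/II-1 un I-1×I-2: Ff
F/II-2 aff I-1×I-2: ff
F/II-3 aff I-1×I-2: ff
⇒ F over [I-1,I-2,II-1,II-2,II-3]: 1 consistent
N/I-1 un ·: NN|Nn
N/I-2 un ·: NN|Nn
N/II-1 un I-1×I-2: NN|Nn
N/II-2 un I-1×I-2: NN|Nn
N/II-3 un I-1×I-2: NN|Nn
⇒ N over [I-1,I-2,II-1,II-2,II-3]: 25 consistent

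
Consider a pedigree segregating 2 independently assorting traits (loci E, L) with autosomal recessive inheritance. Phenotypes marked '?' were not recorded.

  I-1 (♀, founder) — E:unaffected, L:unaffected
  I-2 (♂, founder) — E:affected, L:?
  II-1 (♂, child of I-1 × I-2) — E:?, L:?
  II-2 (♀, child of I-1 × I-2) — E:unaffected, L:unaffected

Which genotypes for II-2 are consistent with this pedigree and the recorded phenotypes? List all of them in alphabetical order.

II-2 ∈ {Ee LL, Ee Ll}

E/I-1 un ·: EE|Ee
E/I-2 aff ·: ee
E/II-1 ? I-1×I-2: Ee|ee
E/II-2 un I-1×I-2: Ee
⇒ E over [I-1,I-2,II-1,II-2]: 3 consistent
L/I-1 un ·: LL|Ll
L/I-2 ? ·: LL|Ll|ll
L/II-1 ? I-1×I-2: LL|Ll|ll
L/II-2 un I-1×I-2: LL|Ll
⇒ L over [I-1,I-2,II-1,II-2]: 18 consistent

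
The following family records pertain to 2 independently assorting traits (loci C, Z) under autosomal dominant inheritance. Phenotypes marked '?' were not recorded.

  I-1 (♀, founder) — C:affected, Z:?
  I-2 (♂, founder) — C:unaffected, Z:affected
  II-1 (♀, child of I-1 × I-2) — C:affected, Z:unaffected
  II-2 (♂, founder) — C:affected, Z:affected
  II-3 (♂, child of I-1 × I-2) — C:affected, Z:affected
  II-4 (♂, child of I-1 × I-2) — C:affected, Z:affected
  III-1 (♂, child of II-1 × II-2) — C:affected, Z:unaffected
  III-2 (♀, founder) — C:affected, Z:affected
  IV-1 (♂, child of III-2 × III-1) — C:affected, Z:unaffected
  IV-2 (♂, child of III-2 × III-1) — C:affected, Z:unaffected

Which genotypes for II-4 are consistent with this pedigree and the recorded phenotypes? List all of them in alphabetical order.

C/I-1 aff ·: Cc|CC
C/I-2 un ·: cc
C/II-1 aff I-1×I-2: Cc
C/II-2 aff ·: Cc|CC
C/II-3 aff I-1×I-2: Cc
C/II-4 aff I-1×I-2: Cc
C/III-1 aff II-1×II-2: Cc|CC
C/III-2 aff ·: Cc|CC
C/IV-1 aff III-2×III-1: Cc|CC
C/IV-2 aff III-2×III-1: Cc|CC
⇒ C over [I-1,I-2,II-1,II-2,II-3,II-4,III-1,III-2,IV-1,IV-2]: 52 consistent
Z/I-1 ? ·: zz|Zz
Z/I-2 aff ·: Zz
Z/II-1 un I-1×I-2: zz
Z/II-2 aff ·: Zz
Z/II-3 aff I-1×I-2: Zz|ZZ
Z/II-4 aff I-1×I-2: Zz|ZZ
Z/III-1 un II-1×II-2: zz
Z/III-2 aff ·: Zz
Z/IV-1 un III-2×III-1: zz
Z/IV-2 un III-2×III-1: zz
⇒ Z over [I-1,I-2,II-1,II-2,II-3,II-4,III-1,III-2,IV-1,IV-2]: 5 consistent

II-4 ∈ {Cc ZZ, Cc Zz}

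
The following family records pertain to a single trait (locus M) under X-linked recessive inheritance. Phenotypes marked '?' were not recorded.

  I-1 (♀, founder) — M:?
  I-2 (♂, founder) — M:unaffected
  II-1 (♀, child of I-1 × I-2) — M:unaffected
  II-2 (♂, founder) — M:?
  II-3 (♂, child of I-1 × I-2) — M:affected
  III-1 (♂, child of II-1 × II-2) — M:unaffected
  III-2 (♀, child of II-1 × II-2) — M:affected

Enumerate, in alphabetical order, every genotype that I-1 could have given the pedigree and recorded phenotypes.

I-1 ∈ {X^MX^m, X^mX^m}

M/I-1 ? ·: X^MX^m|X^mX^m
M/I-2 un ·: X^MY
M/II-1 un I-1×I-2: X^MX^m
M/II-2 ? ·: X^mY
M/II-3 aff I-1×I-2: X^mY
M/III-1 un II-1×II-2: X^MY
M/III-2 aff II-1×II-2: X^mX^m
⇒ M over [I-1,I-2,II-1,II-2,II-3,III-1,III-2]: 2 consistent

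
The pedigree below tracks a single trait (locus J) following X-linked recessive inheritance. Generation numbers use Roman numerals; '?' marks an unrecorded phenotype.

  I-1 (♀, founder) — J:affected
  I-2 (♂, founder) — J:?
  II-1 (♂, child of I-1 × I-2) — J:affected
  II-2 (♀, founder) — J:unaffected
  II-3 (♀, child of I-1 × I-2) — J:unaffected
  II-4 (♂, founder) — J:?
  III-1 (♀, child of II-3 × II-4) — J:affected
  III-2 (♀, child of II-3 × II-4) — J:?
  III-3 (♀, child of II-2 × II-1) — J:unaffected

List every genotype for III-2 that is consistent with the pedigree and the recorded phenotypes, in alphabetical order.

J/I-1 aff ·: X^jX^j
J/I-2 ? ·: X^JY
J/II-1 aff I-1×I-2: X^jY
J/II-2 un ·: X^JX^J|X^JX^j
J/II-3 un I-1×I-2: X^JX^j
J/II-4 ? ·: X^jY
J/III-1 aff II-3×II-4: X^jX^j
J/III-2 ? II-3×II-4: X^JX^j|X^jX^j
J/III-3 un II-2×II-1: X^JX^j
⇒ J over [I-1,I-2,II-1,II-2,II-3,II-4,III-1,III-2,III-3]: 4 consistent

III-2 ∈ {X^JX^j, X^jX^j}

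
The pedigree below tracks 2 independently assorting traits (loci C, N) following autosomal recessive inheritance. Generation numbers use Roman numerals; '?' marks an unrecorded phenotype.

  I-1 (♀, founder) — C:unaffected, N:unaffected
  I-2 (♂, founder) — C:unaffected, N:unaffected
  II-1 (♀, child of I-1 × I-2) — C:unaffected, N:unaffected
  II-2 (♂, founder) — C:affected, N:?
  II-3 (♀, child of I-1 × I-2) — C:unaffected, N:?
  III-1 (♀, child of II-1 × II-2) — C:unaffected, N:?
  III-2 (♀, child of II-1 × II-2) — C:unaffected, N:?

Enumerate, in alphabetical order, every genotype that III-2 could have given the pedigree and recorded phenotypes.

III-2 ∈ {Cc NN, Cc Nn, Cc nn}

C/I-1 un ·: CC|Cc
C/I-2 un ·: CC|Cc
C/II-1 un I-1×I-2: CC|Cc
C/II-2 aff ·: cc
C/II-3 un I-1×I-2: CC|Cc
C/III-1 un II-1×II-2: Cc
C/III-2 un II-1×II-2: Cc
⇒ C over [I-1,I-2,II-1,II-2,II-3,III-1,III-2]: 13 consistent
N/I-1 un ·: NN|Nn
N/I-2 un ·: NN|Nn
N/II-1 un I-1×I-2: NN|Nn
N/II-2 ? ·: NN|Nn|nn
N/II-3 ? I-1×I-2: NN|Nn|nn
N/III-1 ? II-1×II-2: NN|Nn|nn
N/III-2 ? II-1×II-2: NN|Nn|nn
⇒ N over [I-1,I-2,II-1,II-2,II-3,III-1,III-2]: 167 consistent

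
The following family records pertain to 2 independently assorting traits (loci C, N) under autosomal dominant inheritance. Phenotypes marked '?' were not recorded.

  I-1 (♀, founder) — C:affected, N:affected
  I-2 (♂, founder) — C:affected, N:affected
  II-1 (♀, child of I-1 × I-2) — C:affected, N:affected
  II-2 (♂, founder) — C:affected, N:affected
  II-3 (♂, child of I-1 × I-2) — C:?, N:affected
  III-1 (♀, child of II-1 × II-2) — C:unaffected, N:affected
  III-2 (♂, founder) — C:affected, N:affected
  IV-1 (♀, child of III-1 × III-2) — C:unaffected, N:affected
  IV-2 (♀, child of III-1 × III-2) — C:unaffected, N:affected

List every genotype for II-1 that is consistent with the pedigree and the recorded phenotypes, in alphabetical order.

II-1 ∈ {Cc NN, Cc Nn}

C/I-1 aff ·: Cc|CC
C/I-2 aff ·: Cc|CC
C/II-1 aff I-1×I-2: Cc
C/II-2 aff ·: Cc
C/II-3 ? I-1×I-2: cc|Cc|CC
C/III-1 un II-1×II-2: cc
C/III-2 aff ·: Cc
C/IV-1 un III-1×III-2: cc
C/IV-2 un III-1×III-2: cc
⇒ C over [I-1,I-2,II-1,II-2,II-3,III-1,III-2,IV-1,IV-2]: 7 consistent
N/I-1 aff ·: Nn|NN
N/I-2 aff ·: Nn|NN
N/II-1 aff I-1×I-2: Nn|NN
N/II-2 aff ·: Nn|NN
N/II-3 aff I-1×I-2: Nn|NN
N/III-1 aff II-1×II-2: Nn|NN
N/III-2 aff ·: Nn|NN
N/IV-1 aff III-1×III-2: Nn|NN
N/IV-2 aff III-1×III-2: Nn|NN
⇒ N over [I-1,I-2,II-1,II-2,II-3,III-1,III-2,IV-1,IV-2]: 282 consistent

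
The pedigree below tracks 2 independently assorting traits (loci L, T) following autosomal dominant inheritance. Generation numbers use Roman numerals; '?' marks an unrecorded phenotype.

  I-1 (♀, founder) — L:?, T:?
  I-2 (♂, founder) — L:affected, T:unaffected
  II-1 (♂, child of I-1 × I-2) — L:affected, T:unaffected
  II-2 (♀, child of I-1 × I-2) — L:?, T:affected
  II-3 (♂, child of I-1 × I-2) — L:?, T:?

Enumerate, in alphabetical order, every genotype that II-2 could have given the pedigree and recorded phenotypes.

II-2 ∈ {LL Tt, Ll Tt, ll Tt}

L/I-1 ? ·: ll|Ll|LL
L/I-2 aff ·: Ll|LL
L/II-1 aff I-1×I-2: Ll|LL
L/II-2 ? I-1×I-2: ll|Ll|LL
L/II-3 ? I-1×I-2: ll|Ll|LL
⇒ L over [I-1,I-2,II-1,II-2,II-3]: 40 consistent
T/I-1 ? ·: Tt
T/I-2 un ·: tt
T/II-1 un I-1×I-2: tt
T/II-2 aff I-1×I-2: Tt
T/II-3 ? I-1×I-2: tt|Tt
⇒ T over [I-1,I-2,II-1,II-2,II-3]: 2 consistent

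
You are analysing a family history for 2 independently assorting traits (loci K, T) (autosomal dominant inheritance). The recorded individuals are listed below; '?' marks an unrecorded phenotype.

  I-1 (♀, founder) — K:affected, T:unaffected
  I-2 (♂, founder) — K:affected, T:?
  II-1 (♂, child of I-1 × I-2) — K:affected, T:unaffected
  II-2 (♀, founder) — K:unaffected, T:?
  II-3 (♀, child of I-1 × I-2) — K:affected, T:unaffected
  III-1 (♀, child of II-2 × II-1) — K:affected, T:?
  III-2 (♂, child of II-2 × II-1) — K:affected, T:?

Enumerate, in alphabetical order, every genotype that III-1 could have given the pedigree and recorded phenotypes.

K/I-1 aff ·: Kk|KK
K/I-2 aff ·: Kk|KK
K/II-1 aff I-1×I-2: Kk|KK
K/II-2 un ·: kk
K/II-3 aff I-1×I-2: Kk|KK
K/III-1 aff II-2×II-1: Kk
K/III-2 aff II-2×II-1: Kk
⇒ K over [I-1,I-2,II-1,II-2,II-3,III-1,III-2]: 13 consistent
T/I-1 un ·: tt
T/I-2 ? ·: tt|Tt
T/II-1 un I-1×I-2: tt
T/II-2 ? ·: tt|Tt|TT
T/II-3 un I-1×I-2: tt
T/III-1 ? II-2×II-1: tt|Tt
T/III-2 ? II-2×II-1: tt|Tt
⇒ T over [I-1,I-2,II-1,II-2,II-3,III-1,III-2]: 12 consistent

III-1 ∈ {Kk Tt, Kk tt}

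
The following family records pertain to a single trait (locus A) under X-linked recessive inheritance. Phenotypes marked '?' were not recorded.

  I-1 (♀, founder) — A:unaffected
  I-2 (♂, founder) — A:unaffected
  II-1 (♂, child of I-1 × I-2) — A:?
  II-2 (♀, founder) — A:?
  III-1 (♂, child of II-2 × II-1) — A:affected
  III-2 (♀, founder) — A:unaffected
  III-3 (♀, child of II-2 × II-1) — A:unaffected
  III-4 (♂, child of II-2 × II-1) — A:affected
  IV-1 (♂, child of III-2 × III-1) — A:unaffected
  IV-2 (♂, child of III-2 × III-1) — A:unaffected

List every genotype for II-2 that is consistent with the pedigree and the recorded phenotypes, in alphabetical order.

II-2 ∈ {X^AX^a, X^aX^a}

A/I-1 un ·: X^AX^A|X^AX^a
A/I-2 un ·: X^AY
A/II-1 ? I-1×I-2: X^AY|X^aY
A/II-2 ? ·: X^AX^a|X^aX^a
A/III-1 aff II-2×II-1: X^aY
A/III-2 un ·: X^AX^A|X^AX^a
A/III-3 un II-2×II-1: X^AX^A|X^AX^a
A/III-4 aff II-2×II-1: X^aY
A/IV-1 un III-2×III-1: X^AY
A/IV-2 un III-2×III-1: X^AY
⇒ A over [I-1,I-2,II-1,II-2,III-1,III-2,III-3,III-4,IV-1,IV-2]: 14 consistent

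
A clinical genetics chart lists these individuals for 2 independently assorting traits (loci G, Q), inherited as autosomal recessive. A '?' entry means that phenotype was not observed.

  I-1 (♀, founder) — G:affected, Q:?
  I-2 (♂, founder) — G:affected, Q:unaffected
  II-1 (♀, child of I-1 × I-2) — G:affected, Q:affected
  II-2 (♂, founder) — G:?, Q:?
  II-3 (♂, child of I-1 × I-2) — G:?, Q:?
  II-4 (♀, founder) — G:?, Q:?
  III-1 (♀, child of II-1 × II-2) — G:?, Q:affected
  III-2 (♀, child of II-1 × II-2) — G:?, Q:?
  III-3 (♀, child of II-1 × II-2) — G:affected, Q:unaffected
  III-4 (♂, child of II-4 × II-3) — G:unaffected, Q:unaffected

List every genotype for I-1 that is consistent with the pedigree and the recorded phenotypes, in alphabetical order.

G/I-1 aff ·: gg
G/I-2 aff ·: gg
G/II-1 aff I-1×I-2: gg
G/II-2 ? ·: Gg|gg
G/II-3 ? I-1×I-2: gg
G/II-4 ? ·: GG|Gg
G/III-1 ? II-1×II-2: Gg|gg
G/III-2 ? II-1×II-2: Gg|gg
G/III-3 aff II-1×II-2: gg
G/III-4 un II-4×II-3: Gg
⇒ G over [I-1,I-2,II-1,II-2,II-3,II-4,III-1,III-2,III-3,III-4]: 10 consistent
Q/I-1 ? ·: Qq|qq
Q/I-2 un ·: Qq
Q/II-1 aff I-1×I-2: qq
Q/II-2 ? ·: Qq
Q/II-3 ? I-1×I-2: QQ|Qq|qq
Q/II-4 ? ·: QQ|Qq|qq
Q/III-1 aff II-1×II-2: qq
Q/III-2 ? II-1×II-2: Qq|qq
Q/III-3 un II-1×II-2: Qq
Q/III-4 un II-4×II-3: QQ|Qq
⇒ Q over [I-1,I-2,II-1,II-2,II-3,II-4,III-1,III-2,III-3,III-4]: 36 consistent

I-1 ∈ {gg Qq, gg qq}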